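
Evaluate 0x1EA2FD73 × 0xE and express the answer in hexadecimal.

Multiply each base-16 digit by 14, carrying:
  3×14 = 42 → write A carry 2
  7×14+2 = 100 → write 4 carry 6
  D×14+6 = 188 → write C carry 11
  F×14+11 = 221 → write D carry 13
  2×14+13 = 41 → write 9 carry 2
  A×14+2 = 142 → write E carry 8
  E×14+8 = 204 → write C carry 12
  1×14+12 = 26 → write A carry 1
  remaining carry: 1

0x1ACE9DC4A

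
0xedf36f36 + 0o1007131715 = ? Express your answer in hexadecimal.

0xf6102303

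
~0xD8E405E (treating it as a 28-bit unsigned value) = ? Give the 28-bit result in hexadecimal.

0x271BFA1

Each hex digit d becomes F−d:
  D→2, 8→7, E→1, 4→B, 0→F, 5→A, E→1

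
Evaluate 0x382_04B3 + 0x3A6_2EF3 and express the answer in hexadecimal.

Add column by column in base 16, right to left:
  3+3 = 6
  B+F = A carry 1
  4+E+1 = 3 carry 1
  0+2+1 = 3
  2+6 = 8
  8+A = 2 carry 1
  3+3+1 = 7

0x72833A6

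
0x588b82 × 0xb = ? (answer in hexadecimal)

0x3cdfe96

Multiply each base-16 digit by 11, carrying:
  2×11 = 22 → write 6 carry 1
  8×11+1 = 89 → write 9 carry 5
  b×11+5 = 126 → write e carry 7
  8×11+7 = 95 → write f carry 5
  8×11+5 = 93 → write d carry 5
  5×11+5 = 60 → write c carry 3
  remaining carry: 3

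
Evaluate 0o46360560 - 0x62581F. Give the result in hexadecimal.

0x378951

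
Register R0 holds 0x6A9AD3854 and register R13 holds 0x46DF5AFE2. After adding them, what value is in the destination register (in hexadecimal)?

0xB17A2E836

Add column by column in base 16, right to left:
  4+2 = 6
  5+E = 3 carry 1
  8+F+1 = 8 carry 1
  3+A+1 = E
  D+5 = 2 carry 1
  A+F+1 = A carry 1
  9+D+1 = 7 carry 1
  A+6+1 = 1 carry 1
  6+4+1 = B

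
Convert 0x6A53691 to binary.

0b110101001010011011010010001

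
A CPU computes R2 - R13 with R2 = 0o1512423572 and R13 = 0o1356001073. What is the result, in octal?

Subtract column by column in base 8:
  2-3 → 7 (borrow)
  7-7-1 → 7 (borrow)
  5-0-1 → 4
  3-1 → 2
  2-0 → 2
  4-0 → 4
  2-6 → 4 (borrow)
  1-5-1 → 3 (borrow)
  5-3-1 → 1
  1-1 → 0

0o134422477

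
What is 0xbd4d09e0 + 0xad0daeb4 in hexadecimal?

0x16a5ab894

Add column by column in base 16, right to left:
  0+4 = 4
  e+b = 9 carry 1
  9+e+1 = 8 carry 1
  0+a+1 = b
  d+d = a carry 1
  4+0+1 = 5
  d+d = a carry 1
  b+a+1 = 6 carry 1
  final carry 1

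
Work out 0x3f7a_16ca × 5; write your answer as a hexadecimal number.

Multiply each base-16 digit by 5, carrying:
  a×5 = 50 → write 2 carry 3
  c×5+3 = 63 → write f carry 3
  6×5+3 = 33 → write 1 carry 2
  1×5+2 = 7 → write 7
  a×5 = 50 → write 2 carry 3
  7×5+3 = 38 → write 6 carry 2
  f×5+2 = 77 → write d carry 4
  3×5+4 = 19 → write 3 carry 1
  remaining carry: 1

0x13d6271f2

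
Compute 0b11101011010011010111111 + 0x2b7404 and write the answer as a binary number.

0b101000010001101011000011

0x2b7404 = 0b1010110111010000000100 in binary.
Add column by column in base 2, right to left:
  1+0 = 1
  1+0 = 1
  1+1 = 0 carry 1
  1+0+1 = 0 carry 1
  1+0+1 = 0 carry 1
  1+0+1 = 0 carry 1
  0+0+1 = 1
  1+0 = 1
  0+0 = 0
  1+0 = 1
  1+1 = 0 carry 1
  0+0+1 = 1
  0+1 = 1
  1+1 = 0 carry 1
  0+1+1 = 0 carry 1
  1+0+1 = 0 carry 1
  1+1+1 = 1 carry 1
  0+1+1 = 0 carry 1
  1+0+1 = 0 carry 1
  0+1+1 = 0 carry 1
  1+0+1 = 0 carry 1
  1+1+1 = 1 carry 1
  1+0+1 = 0 carry 1
  final carry 1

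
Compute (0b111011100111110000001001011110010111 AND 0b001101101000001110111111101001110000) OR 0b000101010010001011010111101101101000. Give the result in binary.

0b1101110010001011011111101101111000

0b111011100111110000001001011110010111 AND 0b001101101000001110111111101001110000 = 0b001001100000000000001001001000010000.
Then OR with 0b000101010010001011010111101101101000.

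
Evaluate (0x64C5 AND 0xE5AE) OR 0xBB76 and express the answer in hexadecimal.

0xFFF6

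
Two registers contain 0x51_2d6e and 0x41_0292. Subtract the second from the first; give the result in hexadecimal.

Subtract column by column in base 16:
  e-2 → c
  6-9 → d (borrow)
  d-2-1 → a
  2-0 → 2
  1-1 → 0
  5-4 → 1

0x102adc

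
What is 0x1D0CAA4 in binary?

Expand each hex digit to 4 bits: 1=0001 D=1101 0=0000 C=1100 A=1010 A=1010 4=0100.

0b1110100001100101010100100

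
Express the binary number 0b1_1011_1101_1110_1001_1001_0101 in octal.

Group the bits in threes: 001 101 111 011 110 100 110 010 101 → 157364625.

0o157364625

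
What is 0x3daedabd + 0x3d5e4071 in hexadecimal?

0x7b0d1b2e

Add column by column in base 16, right to left:
  d+1 = e
  b+7 = 2 carry 1
  a+0+1 = b
  d+4 = 1 carry 1
  e+e+1 = d carry 1
  a+5+1 = 0 carry 1
  d+d+1 = b carry 1
  3+3+1 = 7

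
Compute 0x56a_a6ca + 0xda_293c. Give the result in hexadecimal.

0x644d006

Add column by column in base 16, right to left:
  a+c = 6 carry 1
  c+3+1 = 0 carry 1
  6+9+1 = 0 carry 1
  a+2+1 = d
  a+a = 4 carry 1
  6+d+1 = 4 carry 1
  5+0+1 = 6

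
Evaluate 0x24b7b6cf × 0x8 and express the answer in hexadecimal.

Multiply each base-16 digit by 8, carrying:
  f×8 = 120 → write 8 carry 7
  c×8+7 = 103 → write 7 carry 6
  6×8+6 = 54 → write 6 carry 3
  b×8+3 = 91 → write b carry 5
  7×8+5 = 61 → write d carry 3
  b×8+3 = 91 → write b carry 5
  4×8+5 = 37 → write 5 carry 2
  2×8+2 = 18 → write 2 carry 1
  remaining carry: 1

0x125bdb678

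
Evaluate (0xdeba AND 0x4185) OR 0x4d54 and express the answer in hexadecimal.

0xdeba AND 0x4185 = 0x4080.
Then OR with 0x4d54.

0x4dd4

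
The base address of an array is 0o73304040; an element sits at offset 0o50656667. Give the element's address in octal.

0o144162727

Add column by column in base 8, right to left:
  0+7 = 7
  4+6 = 2 carry 1
  0+6+1 = 7
  4+6 = 2 carry 1
  0+5+1 = 6
  3+6 = 1 carry 1
  3+0+1 = 4
  7+5 = 4 carry 1
  final carry 1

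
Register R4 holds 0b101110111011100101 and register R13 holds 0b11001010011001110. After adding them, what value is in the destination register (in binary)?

0b1001000001110110011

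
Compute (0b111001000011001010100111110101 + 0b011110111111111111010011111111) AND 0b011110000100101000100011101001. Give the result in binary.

0b11000000000001000100011100000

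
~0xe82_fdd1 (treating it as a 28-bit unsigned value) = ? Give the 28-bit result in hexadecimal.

0x17d022e

Each hex digit d becomes f−d:
  e→1, 8→7, 2→d, f→0, d→2, d→2, 1→e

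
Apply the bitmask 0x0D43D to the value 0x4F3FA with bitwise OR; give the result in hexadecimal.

OR each hex digit independently (no carries):
  4|0=4, F|D=F, 3|4=7, F|3=F, A|D=F

0x4F7FF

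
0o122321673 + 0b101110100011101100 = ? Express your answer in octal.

0o123106247

0b101110100011101100 = 0o564354 in octal.
Add column by column in base 8, right to left:
  3+4 = 7
  7+5 = 4 carry 1
  6+3+1 = 2 carry 1
  1+4+1 = 6
  2+6 = 0 carry 1
  3+5+1 = 1 carry 1
  2+0+1 = 3
  2+0 = 2
  1+0 = 1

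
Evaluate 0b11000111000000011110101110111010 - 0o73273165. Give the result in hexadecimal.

0xc6147545

0b11000111000000011110101110111010 = 0xc701ebba in hexadecimal.
0o73273165 = 0xed7675 in hexadecimal.
Subtract column by column in base 16:
  a-5 → 5
  b-7 → 4
  b-6 → 5
  e-7 → 7
  1-d → 4 (borrow)
  0-e-1 → 1 (borrow)
  7-0-1 → 6
  c-0 → c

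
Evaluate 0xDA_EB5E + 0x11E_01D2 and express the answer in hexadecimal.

0x1F8ED30

Add column by column in base 16, right to left:
  E+2 = 0 carry 1
  5+D+1 = 3 carry 1
  B+1+1 = D
  E+0 = E
  A+E = 8 carry 1
  D+1+1 = F
  0+1 = 1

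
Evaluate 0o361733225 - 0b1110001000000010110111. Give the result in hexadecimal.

0o361733225 = 0x3C7B695 in hexadecimal.
0b1110001000000010110111 = 0x3880B7 in hexadecimal.
Subtract column by column in base 16:
  5-7 → E (borrow)
  9-B-1 → D (borrow)
  6-0-1 → 5
  B-8 → 3
  7-8 → F (borrow)
  C-3-1 → 8
  3-0 → 3

0x38F35DE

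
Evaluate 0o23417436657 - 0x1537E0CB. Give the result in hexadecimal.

0o23417436657 = 0x9C3E3DAF in hexadecimal.
Subtract column by column in base 16:
  F-B → 4
  A-C → E (borrow)
  D-0-1 → C
  3-E → 5 (borrow)
  E-7-1 → 6
  3-3 → 0
  C-5 → 7
  9-1 → 8

0x87065CE4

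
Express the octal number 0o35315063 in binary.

Each octal digit is 3 bits: 3=011 5=101 3=011 1=001 5=101 0=000 6=110 3=011.

0b11101011001101000110011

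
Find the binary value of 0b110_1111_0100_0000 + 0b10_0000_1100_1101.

0b1001000000001101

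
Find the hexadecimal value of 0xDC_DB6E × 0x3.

0x296924A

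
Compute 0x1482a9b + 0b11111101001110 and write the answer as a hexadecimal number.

0x14869e9

0b11111101001110 = 0x3f4e in hexadecimal.
Add column by column in base 16, right to left:
  b+e = 9 carry 1
  9+4+1 = e
  a+f = 9 carry 1
  2+3+1 = 6
  8+0 = 8
  4+0 = 4
  1+0 = 1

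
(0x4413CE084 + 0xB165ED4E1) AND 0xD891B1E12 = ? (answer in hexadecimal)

0xD011B1400

Add column by column in base 16, right to left:
  4+1 = 5
  8+E = 6 carry 1
  0+4+1 = 5
  E+D = B carry 1
  C+E+1 = B carry 1
  3+5+1 = 9
  1+6 = 7
  4+1 = 5
  4+B = F
Sum = 0xF579BB565; now AND with 0xD891B1E12:
  F&D=D, 5&8=0, 7&9=1, 9&1=1, B&B=B, B&1=1, 5&E=4, 6&1=0, 5&2=0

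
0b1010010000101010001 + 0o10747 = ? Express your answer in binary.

0o10747 = 0b1000111100111 in binary.
Add column by column in base 2, right to left:
  1+1 = 0 carry 1
  0+1+1 = 0 carry 1
  0+1+1 = 0 carry 1
  0+0+1 = 1
  1+0 = 1
  0+1 = 1
  1+1 = 0 carry 1
  0+1+1 = 0 carry 1
  1+1+1 = 1 carry 1
  0+0+1 = 1
  0+0 = 0
  0+0 = 0
  0+1 = 1
  1+0 = 1
  0+0 = 0
  0+0 = 0
  1+0 = 1
  0+0 = 0
  1+0 = 1

0b1010011001100111000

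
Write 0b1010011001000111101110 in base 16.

0x2991ee

Group the bits into nibbles: 0010 1001 1001 0001 1110 1110 → 2991ee.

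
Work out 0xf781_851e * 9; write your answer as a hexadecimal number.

Multiply each base-16 digit by 9, carrying:
  e×9 = 126 → write e carry 7
  1×9+7 = 16 → write 0 carry 1
  5×9+1 = 46 → write e carry 2
  8×9+2 = 74 → write a carry 4
  1×9+4 = 13 → write d
  8×9 = 72 → write 8 carry 4
  7×9+4 = 67 → write 3 carry 4
  f×9+4 = 139 → write b carry 8
  remaining carry: 8

0x8b38dae0e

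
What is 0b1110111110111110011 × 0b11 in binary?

Multiply each base-2 digit by 3, carrying:
  1×3 = 3 → write 1 carry 1
  1×3+1 = 4 → write 0 carry 2
  0×3+2 = 2 → write 0 carry 1
  0×3+1 = 1 → write 1
  1×3 = 3 → write 1 carry 1
  1×3+1 = 4 → write 0 carry 2
  1×3+2 = 5 → write 1 carry 2
  1×3+2 = 5 → write 1 carry 2
  1×3+2 = 5 → write 1 carry 2
  0×3+2 = 2 → write 0 carry 1
  1×3+1 = 4 → write 0 carry 2
  1×3+2 = 5 → write 1 carry 2
  1×3+2 = 5 → write 1 carry 2
  1×3+2 = 5 → write 1 carry 2
  1×3+2 = 5 → write 1 carry 2
  0×3+2 = 2 → write 0 carry 1
  1×3+1 = 4 → write 0 carry 2
  1×3+2 = 5 → write 1 carry 2
  1×3+2 = 5 → write 1 carry 2
  remaining carry: 10

0b101100111100111011001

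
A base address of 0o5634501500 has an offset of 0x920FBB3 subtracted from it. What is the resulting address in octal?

0o4524303615

0x920FBB3 = 0o1110175663 in octal.
Subtract column by column in base 8:
  0-3 → 5 (borrow)
  0-6-1 → 1 (borrow)
  5-6-1 → 6 (borrow)
  1-5-1 → 3 (borrow)
  0-7-1 → 0 (borrow)
  5-1-1 → 3
  4-0 → 4
  3-1 → 2
  6-1 → 5
  5-1 → 4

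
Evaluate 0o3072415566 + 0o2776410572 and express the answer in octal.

0o6071026360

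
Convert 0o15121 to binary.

Each octal digit is 3 bits: 1=001 5=101 1=001 2=010 1=001.

0b1101001010001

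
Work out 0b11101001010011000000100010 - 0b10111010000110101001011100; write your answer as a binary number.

Subtract column by column in base 2:
  0-0 → 0
  1-0 → 1
  0-1 → 1 (borrow)
  0-1-1 → 0 (borrow)
  0-1-1 → 0 (borrow)
  1-0-1 → 0
  0-1 → 1 (borrow)
  0-0-1 → 1 (borrow)
  0-0-1 → 1 (borrow)
  0-1-1 → 0 (borrow)
  0-0-1 → 1 (borrow)
  0-1-1 → 0 (borrow)
  1-0-1 → 0
  1-1 → 0
  0-1 → 1 (borrow)
  0-0-1 → 1 (borrow)
  1-0-1 → 0
  0-0 → 0
  1-0 → 1
  0-1 → 1 (borrow)
  0-0-1 → 1 (borrow)
  1-1-1 → 1 (borrow)
  0-1-1 → 0 (borrow)
  1-1-1 → 1 (borrow)
  1-0-1 → 0
  1-1 → 0

0b101111001100010111000110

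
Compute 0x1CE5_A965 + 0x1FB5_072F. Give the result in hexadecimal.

0x3C9AB094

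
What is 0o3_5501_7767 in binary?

Each octal digit is 3 bits: 3=011 5=101 5=101 0=000 1=001 7=111 7=111 6=110 7=111.

0b11101101000001111111110111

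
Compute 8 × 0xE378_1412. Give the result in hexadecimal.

Multiply each base-16 digit by 8, carrying:
  2×8 = 16 → write 0 carry 1
  1×8+1 = 9 → write 9
  4×8 = 32 → write 0 carry 2
  1×8+2 = 10 → write A
  8×8 = 64 → write 0 carry 4
  7×8+4 = 60 → write C carry 3
  3×8+3 = 27 → write B carry 1
  E×8+1 = 113 → write 1 carry 7
  remaining carry: 7

0x71BC0A090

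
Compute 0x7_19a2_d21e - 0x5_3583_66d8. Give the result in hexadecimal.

0x1e41f6b46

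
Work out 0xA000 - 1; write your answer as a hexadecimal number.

The trailing 3 digits are 0, so subtracting 1 borrows through: they become F and the next digit up decrements.

0x9FFF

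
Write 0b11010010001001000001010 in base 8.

Group the bits in threes: 011 010 010 001 001 000 001 010 → 32211012.

0o32211012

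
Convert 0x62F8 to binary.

0b110001011111000

Expand each hex digit to 4 bits: 6=0110 2=0010 F=1111 8=1000.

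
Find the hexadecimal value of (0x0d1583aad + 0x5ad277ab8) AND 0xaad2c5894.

0x22c2c1004

Add column by column in base 16, right to left:
  d+8 = 5 carry 1
  a+b+1 = 6 carry 1
  a+a+1 = 5 carry 1
  3+7+1 = b
  8+7 = f
  5+2 = 7
  1+d = e
  d+a = 7 carry 1
  0+5+1 = 6
Sum = 0x67e7fb565; now AND with 0xaad2c5894:
  6&a=2, 7&a=2, e&d=c, 7&2=2, f&c=c, b&5=1, 5&8=0, 6&9=0, 5&4=4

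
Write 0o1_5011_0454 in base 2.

0b1101000001001000100101100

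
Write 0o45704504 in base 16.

Each octal digit is 3 bits: 4=100 5=101 7=111 0=000 4=100 5=101 0=000 4=100.
Group the bits into nibbles: 1001 0111 1000 1001 0100 0100 → 978944.

0x978944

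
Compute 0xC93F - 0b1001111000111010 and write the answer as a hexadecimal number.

0b1001111000111010 = 0x9E3A in hexadecimal.
Subtract column by column in base 16:
  F-A → 5
  3-3 → 0
  9-E → B (borrow)
  C-9-1 → 2

0x2B05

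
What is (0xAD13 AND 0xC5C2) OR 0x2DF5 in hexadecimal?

0xADF7

0xAD13 AND 0xC5C2 = 0x8502.
Then OR with 0x2DF5.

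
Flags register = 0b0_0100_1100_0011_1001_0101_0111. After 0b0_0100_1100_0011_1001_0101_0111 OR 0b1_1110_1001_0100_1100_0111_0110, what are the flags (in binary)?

0b1111011010111110101110111

OR bit by bit (1 where either bit is 1):
  0010011000011100101010111
| 1111010010100110001110110
= 1111011010111110101110111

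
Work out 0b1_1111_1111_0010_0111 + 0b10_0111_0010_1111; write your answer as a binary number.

0b100010011001010110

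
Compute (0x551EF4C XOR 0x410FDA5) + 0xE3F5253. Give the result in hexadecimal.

First 0x551EF4C XOR 0x410FDA5 = 0x14112E9.
Add column by column in base 16, right to left:
  9+3 = C
  E+5 = 3 carry 1
  2+2+1 = 5
  1+5 = 6
  1+F = 0 carry 1
  4+3+1 = 8
  1+E = F

0xF80653C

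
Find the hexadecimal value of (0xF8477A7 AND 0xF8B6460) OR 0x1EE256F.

0xFEE656F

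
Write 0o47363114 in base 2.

0b100111011110011001001100

Each octal digit is 3 bits: 4=100 7=111 3=011 6=110 3=011 1=001 1=001 4=100.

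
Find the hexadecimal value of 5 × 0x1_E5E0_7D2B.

0x97D6271D7

Multiply each base-16 digit by 5, carrying:
  B×5 = 55 → write 7 carry 3
  2×5+3 = 13 → write D
  D×5 = 65 → write 1 carry 4
  7×5+4 = 39 → write 7 carry 2
  0×5+2 = 2 → write 2
  E×5 = 70 → write 6 carry 4
  5×5+4 = 29 → write D carry 1
  E×5+1 = 71 → write 7 carry 4
  1×5+4 = 9 → write 9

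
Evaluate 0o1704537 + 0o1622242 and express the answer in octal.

Add column by column in base 8, right to left:
  7+2 = 1 carry 1
  3+4+1 = 0 carry 1
  5+2+1 = 0 carry 1
  4+2+1 = 7
  0+2 = 2
  7+6 = 5 carry 1
  1+1+1 = 3

0o3527001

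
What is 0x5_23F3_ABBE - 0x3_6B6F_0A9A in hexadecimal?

Subtract column by column in base 16:
  E-A → 4
  B-9 → 2
  B-A → 1
  A-0 → A
  3-F → 4 (borrow)
  F-6-1 → 8
  3-B → 8 (borrow)
  2-6-1 → B (borrow)
  5-3-1 → 1

0x1B884A124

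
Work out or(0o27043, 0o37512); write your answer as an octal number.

0o37553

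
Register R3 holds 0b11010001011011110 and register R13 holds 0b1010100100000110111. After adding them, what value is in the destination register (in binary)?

0b1101110101100010101

Add column by column in base 2, right to left:
  0+1 = 1
  1+1 = 0 carry 1
  1+1+1 = 1 carry 1
  1+0+1 = 0 carry 1
  1+1+1 = 1 carry 1
  0+1+1 = 0 carry 1
  1+0+1 = 0 carry 1
  1+0+1 = 0 carry 1
  0+0+1 = 1
  1+0 = 1
  0+0 = 0
  0+1 = 1
  0+0 = 0
  1+0 = 1
  0+1 = 1
  1+0 = 1
  1+1 = 0 carry 1
  0+0+1 = 1
  0+1 = 1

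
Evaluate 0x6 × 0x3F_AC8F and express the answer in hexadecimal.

Multiply each base-16 digit by 6, carrying:
  F×6 = 90 → write A carry 5
  8×6+5 = 53 → write 5 carry 3
  C×6+3 = 75 → write B carry 4
  A×6+4 = 64 → write 0 carry 4
  F×6+4 = 94 → write E carry 5
  3×6+5 = 23 → write 7 carry 1
  remaining carry: 1

0x17E0B5A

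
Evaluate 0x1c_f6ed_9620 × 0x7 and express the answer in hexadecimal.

0xcac07f1ae0

Multiply each base-16 digit by 7, carrying:
  0×7 = 0 → write 0
  2×7 = 14 → write e
  6×7 = 42 → write a carry 2
  9×7+2 = 65 → write 1 carry 4
  d×7+4 = 95 → write f carry 5
  e×7+5 = 103 → write 7 carry 6
  6×7+6 = 48 → write 0 carry 3
  f×7+3 = 108 → write c carry 6
  c×7+6 = 90 → write a carry 5
  1×7+5 = 12 → write c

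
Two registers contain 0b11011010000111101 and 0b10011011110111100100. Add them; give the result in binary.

0b10110111001000100001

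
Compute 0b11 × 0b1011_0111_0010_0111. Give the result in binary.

0b100010010101110101

Multiply each base-2 digit by 3, carrying:
  1×3 = 3 → write 1 carry 1
  1×3+1 = 4 → write 0 carry 2
  1×3+2 = 5 → write 1 carry 2
  0×3+2 = 2 → write 0 carry 1
  0×3+1 = 1 → write 1
  1×3 = 3 → write 1 carry 1
  0×3+1 = 1 → write 1
  0×3 = 0 → write 0
  1×3 = 3 → write 1 carry 1
  1×3+1 = 4 → write 0 carry 2
  1×3+2 = 5 → write 1 carry 2
  0×3+2 = 2 → write 0 carry 1
  1×3+1 = 4 → write 0 carry 2
  1×3+2 = 5 → write 1 carry 2
  0×3+2 = 2 → write 0 carry 1
  1×3+1 = 4 → write 0 carry 2
  remaining carry: 10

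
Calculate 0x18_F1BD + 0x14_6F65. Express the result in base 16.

Add column by column in base 16, right to left:
  D+5 = 2 carry 1
  B+6+1 = 2 carry 1
  1+F+1 = 1 carry 1
  F+6+1 = 6 carry 1
  8+4+1 = D
  1+1 = 2

0x2D6122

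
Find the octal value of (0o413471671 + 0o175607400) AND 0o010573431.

Add column by column in base 8, right to left:
  1+0 = 1
  7+0 = 7
  6+4 = 2 carry 1
  1+7+1 = 1 carry 1
  7+0+1 = 0 carry 1
  4+6+1 = 3 carry 1
  3+5+1 = 1 carry 1
  1+7+1 = 1 carry 1
  4+1+1 = 6
Sum = 0o611301271; now AND with 0o010573431:
  6&0=0, 1&1=1, 1&0=0, 3&5=1, 0&7=0, 1&3=1, 2&4=0, 7&3=3, 1&1=1

0o10101031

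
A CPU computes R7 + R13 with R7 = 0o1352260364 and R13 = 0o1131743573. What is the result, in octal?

0o2504224157

Add column by column in base 8, right to left:
  4+3 = 7
  6+7 = 5 carry 1
  3+5+1 = 1 carry 1
  0+3+1 = 4
  6+4 = 2 carry 1
  2+7+1 = 2 carry 1
  2+1+1 = 4
  5+3 = 0 carry 1
  3+1+1 = 5
  1+1 = 2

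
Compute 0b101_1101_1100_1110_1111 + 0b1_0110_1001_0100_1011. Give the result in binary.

Add column by column in base 2, right to left:
  1+1 = 0 carry 1
  1+1+1 = 1 carry 1
  1+0+1 = 0 carry 1
  1+1+1 = 1 carry 1
  0+0+1 = 1
  1+0 = 1
  1+1 = 0 carry 1
  1+0+1 = 0 carry 1
  0+1+1 = 0 carry 1
  0+0+1 = 1
  1+0 = 1
  1+1 = 0 carry 1
  1+0+1 = 0 carry 1
  0+1+1 = 0 carry 1
  1+1+1 = 1 carry 1
  1+0+1 = 0 carry 1
  1+1+1 = 1 carry 1
  0+0+1 = 1
  1+0 = 1

0b1110100011000111010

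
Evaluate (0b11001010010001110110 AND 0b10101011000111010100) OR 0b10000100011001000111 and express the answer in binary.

0b10001110011001010111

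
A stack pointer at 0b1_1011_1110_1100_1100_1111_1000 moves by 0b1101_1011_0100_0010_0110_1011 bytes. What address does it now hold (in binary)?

0b10100110100000111101100011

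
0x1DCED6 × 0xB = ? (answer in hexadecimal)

Multiply each base-16 digit by 11, carrying:
  6×11 = 66 → write 2 carry 4
  D×11+4 = 147 → write 3 carry 9
  E×11+9 = 163 → write 3 carry 10
  C×11+10 = 142 → write E carry 8
  D×11+8 = 151 → write 7 carry 9
  1×11+9 = 20 → write 4 carry 1
  remaining carry: 1

0x147E332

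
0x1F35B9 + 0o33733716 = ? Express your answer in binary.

0b100011101110110110000111

0x1F35B9 = 0b111110011010110111001 in binary.
0o33733716 = 0b11011111011011111001110 in binary.
Add column by column in base 2, right to left:
  1+0 = 1
  0+1 = 1
  0+1 = 1
  1+1 = 0 carry 1
  1+0+1 = 0 carry 1
  1+0+1 = 0 carry 1
  0+1+1 = 0 carry 1
  1+1+1 = 1 carry 1
  1+1+1 = 1 carry 1
  0+1+1 = 0 carry 1
  1+1+1 = 1 carry 1
  0+0+1 = 1
  1+1 = 0 carry 1
  1+1+1 = 1 carry 1
  0+0+1 = 1
  0+1 = 1
  1+1 = 0 carry 1
  1+1+1 = 1 carry 1
  1+1+1 = 1 carry 1
  1+1+1 = 1 carry 1
  1+0+1 = 0 carry 1
  0+1+1 = 0 carry 1
  0+1+1 = 0 carry 1
  final carry 1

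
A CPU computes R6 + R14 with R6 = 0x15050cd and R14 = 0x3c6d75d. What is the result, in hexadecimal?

0x517282a

Add column by column in base 16, right to left:
  d+d = a carry 1
  c+5+1 = 2 carry 1
  0+7+1 = 8
  5+d = 2 carry 1
  0+6+1 = 7
  5+c = 1 carry 1
  1+3+1 = 5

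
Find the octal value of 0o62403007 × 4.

0o312014034

Multiply each base-8 digit by 4, carrying:
  7×4 = 28 → write 4 carry 3
  0×4+3 = 3 → write 3
  0×4 = 0 → write 0
  3×4 = 12 → write 4 carry 1
  0×4+1 = 1 → write 1
  4×4 = 16 → write 0 carry 2
  2×4+2 = 10 → write 2 carry 1
  6×4+1 = 25 → write 1 carry 3
  remaining carry: 3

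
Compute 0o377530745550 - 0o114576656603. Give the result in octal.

0o262732066745

Subtract column by column in base 8:
  0-3 → 5 (borrow)
  5-0-1 → 4
  5-6 → 7 (borrow)
  5-6-1 → 6 (borrow)
  4-5-1 → 6 (borrow)
  7-6-1 → 0
  0-6 → 2 (borrow)
  3-7-1 → 3 (borrow)
  5-5-1 → 7 (borrow)
  7-4-1 → 2
  7-1 → 6
  3-1 → 2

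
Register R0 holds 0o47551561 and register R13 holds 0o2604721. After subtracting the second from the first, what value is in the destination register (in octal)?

Subtract column by column in base 8:
  1-1 → 0
  6-2 → 4
  5-7 → 6 (borrow)
  1-4-1 → 4 (borrow)
  5-0-1 → 4
  5-6 → 7 (borrow)
  7-2-1 → 4
  4-0 → 4

0o44744640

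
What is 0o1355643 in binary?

0b1011101101110100011

Each octal digit is 3 bits: 1=001 3=011 5=101 5=101 6=110 4=100 3=011.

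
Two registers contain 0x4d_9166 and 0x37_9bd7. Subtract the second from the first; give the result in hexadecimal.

Subtract column by column in base 16:
  6-7 → f (borrow)
  6-d-1 → 8 (borrow)
  1-b-1 → 5 (borrow)
  9-9-1 → f (borrow)
  d-7-1 → 5
  4-3 → 1

0x15f58f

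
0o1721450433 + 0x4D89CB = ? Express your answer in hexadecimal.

0xF93DAE6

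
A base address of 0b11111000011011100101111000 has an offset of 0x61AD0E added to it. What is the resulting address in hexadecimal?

0x4436686

0b11111000011011100101111000 = 0x3E1B978 in hexadecimal.
Add column by column in base 16, right to left:
  8+E = 6 carry 1
  7+0+1 = 8
  9+D = 6 carry 1
  B+A+1 = 6 carry 1
  1+1+1 = 3
  E+6 = 4 carry 1
  3+0+1 = 4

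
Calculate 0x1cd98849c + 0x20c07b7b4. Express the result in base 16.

Add column by column in base 16, right to left:
  c+4 = 0 carry 1
  9+b+1 = 5 carry 1
  4+7+1 = c
  8+b = 3 carry 1
  8+7+1 = 0 carry 1
  9+0+1 = a
  d+c = 9 carry 1
  c+0+1 = d
  1+2 = 3

0x3d9a03c50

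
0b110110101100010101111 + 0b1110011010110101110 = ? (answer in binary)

0b1000101000111001011101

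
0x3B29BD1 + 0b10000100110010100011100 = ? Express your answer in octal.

0o375200355

0x3B29BD1 = 0o354515721 in octal.
0b10000100110010100011100 = 0o20462434 in octal.
Add column by column in base 8, right to left:
  1+4 = 5
  2+3 = 5
  7+4 = 3 carry 1
  5+2+1 = 0 carry 1
  1+6+1 = 0 carry 1
  5+4+1 = 2 carry 1
  4+0+1 = 5
  5+2 = 7
  3+0 = 3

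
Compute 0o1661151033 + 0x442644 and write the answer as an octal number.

0o1702174137

0x442644 = 0o21023104 in octal.
Add column by column in base 8, right to left:
  3+4 = 7
  3+0 = 3
  0+1 = 1
  1+3 = 4
  5+2 = 7
  1+0 = 1
  1+1 = 2
  6+2 = 0 carry 1
  6+0+1 = 7
  1+0 = 1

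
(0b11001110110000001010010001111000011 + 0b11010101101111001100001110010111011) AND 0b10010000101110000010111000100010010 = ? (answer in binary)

0b10000000001110000010100000000010010

Add column by column in base 2, right to left:
  1+1 = 0 carry 1
  1+1+1 = 1 carry 1
  0+0+1 = 1
  0+1 = 1
  0+1 = 1
  0+1 = 1
  1+0 = 1
  1+1 = 0 carry 1
  1+0+1 = 0 carry 1
  1+0+1 = 0 carry 1
  0+1+1 = 0 carry 1
  0+1+1 = 0 carry 1
  0+1+1 = 0 carry 1
  1+0+1 = 0 carry 1
  0+0+1 = 1
  0+0 = 0
  1+0 = 1
  0+1 = 1
  1+1 = 0 carry 1
  0+0+1 = 1
  0+0 = 0
  0+1 = 1
  0+1 = 1
  0+1 = 1
  0+1 = 1
  1+0 = 1
  1+1 = 0 carry 1
  0+1+1 = 0 carry 1
  1+0+1 = 0 carry 1
  1+1+1 = 1 carry 1
  1+0+1 = 0 carry 1
  0+1+1 = 0 carry 1
  0+0+1 = 1
  1+1 = 0 carry 1
  1+1+1 = 1 carry 1
  final carry 1
Sum = 0b110100100011111010110100000001111110; now AND with 0b10010000101110000010111000100010010:
  110100100011111010110100000001111110
& 010010000101110000010111000100010010
= 010000000001110000010100000000010010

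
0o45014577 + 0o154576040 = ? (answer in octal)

0o221612637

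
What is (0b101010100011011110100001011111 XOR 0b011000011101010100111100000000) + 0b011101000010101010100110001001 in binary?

0b1010000000000110101000011101000

First 0b101010100011011110100001011111 XOR 0b011000011101010100111100000000 = 0b110010111110001010011101011111.
Add column by column in base 2, right to left:
  1+1 = 0 carry 1
  1+0+1 = 0 carry 1
  1+0+1 = 0 carry 1
  1+1+1 = 1 carry 1
  1+0+1 = 0 carry 1
  0+0+1 = 1
  1+0 = 1
  0+1 = 1
  1+1 = 0 carry 1
  1+0+1 = 0 carry 1
  1+0+1 = 0 carry 1
  0+1+1 = 0 carry 1
  0+0+1 = 1
  1+1 = 0 carry 1
  0+0+1 = 1
  1+1 = 0 carry 1
  0+0+1 = 1
  0+1 = 1
  0+0 = 0
  1+1 = 0 carry 1
  1+0+1 = 0 carry 1
  1+0+1 = 0 carry 1
  1+0+1 = 0 carry 1
  1+0+1 = 0 carry 1
  0+1+1 = 0 carry 1
  1+0+1 = 0 carry 1
  0+1+1 = 0 carry 1
  0+1+1 = 0 carry 1
  1+1+1 = 1 carry 1
  1+0+1 = 0 carry 1
  final carry 1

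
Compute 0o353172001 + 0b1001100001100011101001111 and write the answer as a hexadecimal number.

0x4ddbb50

0o353172001 = 0x3acf401 in hexadecimal.
0b1001100001100011101001111 = 0x130c74f in hexadecimal.
Add column by column in base 16, right to left:
  1+f = 0 carry 1
  0+4+1 = 5
  4+7 = b
  f+c = b carry 1
  c+0+1 = d
  a+3 = d
  3+1 = 4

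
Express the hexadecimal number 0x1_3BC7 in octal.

0o235707

Expand each hex digit to 4 bits: 1=0001 3=0011 B=1011 C=1100 7=0111.
Group the bits in threes: 010 011 101 111 000 111 → 235707.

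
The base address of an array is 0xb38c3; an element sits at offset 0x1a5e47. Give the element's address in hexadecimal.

Add column by column in base 16, right to left:
  3+7 = a
  c+4 = 0 carry 1
  8+e+1 = 7 carry 1
  3+5+1 = 9
  b+a = 5 carry 1
  0+1+1 = 2

0x25970a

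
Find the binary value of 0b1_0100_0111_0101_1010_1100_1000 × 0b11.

0b11110101100001000001011000

Multiply each base-2 digit by 3, carrying:
  0×3 = 0 → write 0
  0×3 = 0 → write 0
  0×3 = 0 → write 0
  1×3 = 3 → write 1 carry 1
  0×3+1 = 1 → write 1
  0×3 = 0 → write 0
  1×3 = 3 → write 1 carry 1
  1×3+1 = 4 → write 0 carry 2
  0×3+2 = 2 → write 0 carry 1
  1×3+1 = 4 → write 0 carry 2
  0×3+2 = 2 → write 0 carry 1
  1×3+1 = 4 → write 0 carry 2
  1×3+2 = 5 → write 1 carry 2
  0×3+2 = 2 → write 0 carry 1
  1×3+1 = 4 → write 0 carry 2
  0×3+2 = 2 → write 0 carry 1
  1×3+1 = 4 → write 0 carry 2
  1×3+2 = 5 → write 1 carry 2
  1×3+2 = 5 → write 1 carry 2
  0×3+2 = 2 → write 0 carry 1
  0×3+1 = 1 → write 1
  0×3 = 0 → write 0
  1×3 = 3 → write 1 carry 1
  0×3+1 = 1 → write 1
  1×3 = 3 → write 1 carry 1
  remaining carry: 1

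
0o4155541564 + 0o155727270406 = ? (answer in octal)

Add column by column in base 8, right to left:
  4+6 = 2 carry 1
  6+0+1 = 7
  5+4 = 1 carry 1
  1+0+1 = 2
  4+7 = 3 carry 1
  5+2+1 = 0 carry 1
  5+7+1 = 5 carry 1
  5+2+1 = 0 carry 1
  1+7+1 = 1 carry 1
  4+5+1 = 2 carry 1
  0+5+1 = 6
  0+1 = 1

0o162105032172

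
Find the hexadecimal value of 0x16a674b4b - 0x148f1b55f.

Subtract column by column in base 16:
  b-f → c (borrow)
  4-5-1 → e (borrow)
  b-5-1 → 5
  4-b → 9 (borrow)
  7-1-1 → 5
  6-f → 7 (borrow)
  a-8-1 → 1
  6-4 → 2
  1-1 → 0

0x217595ec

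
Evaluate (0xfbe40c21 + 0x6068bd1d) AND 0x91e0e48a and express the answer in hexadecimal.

0x1040c00a

Add column by column in base 16, right to left:
  1+d = e
  2+1 = 3
  c+d = 9 carry 1
  0+b+1 = c
  4+8 = c
  e+6 = 4 carry 1
  b+0+1 = c
  f+6 = 5 carry 1
  final carry 1
Sum = 0x15c4cc93e; now AND with 0x91e0e48a:
  1&0=0, 5&9=1, c&1=0, 4&e=4, c&0=0, c&e=c, 9&4=0, 3&8=0, e&a=a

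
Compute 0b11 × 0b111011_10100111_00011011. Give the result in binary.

0b101100101111010101010001

Multiply each base-2 digit by 3, carrying:
  1×3 = 3 → write 1 carry 1
  1×3+1 = 4 → write 0 carry 2
  0×3+2 = 2 → write 0 carry 1
  1×3+1 = 4 → write 0 carry 2
  1×3+2 = 5 → write 1 carry 2
  0×3+2 = 2 → write 0 carry 1
  0×3+1 = 1 → write 1
  0×3 = 0 → write 0
  1×3 = 3 → write 1 carry 1
  1×3+1 = 4 → write 0 carry 2
  1×3+2 = 5 → write 1 carry 2
  0×3+2 = 2 → write 0 carry 1
  0×3+1 = 1 → write 1
  1×3 = 3 → write 1 carry 1
  0×3+1 = 1 → write 1
  1×3 = 3 → write 1 carry 1
  1×3+1 = 4 → write 0 carry 2
  1×3+2 = 5 → write 1 carry 2
  0×3+2 = 2 → write 0 carry 1
  1×3+1 = 4 → write 0 carry 2
  1×3+2 = 5 → write 1 carry 2
  1×3+2 = 5 → write 1 carry 2
  remaining carry: 10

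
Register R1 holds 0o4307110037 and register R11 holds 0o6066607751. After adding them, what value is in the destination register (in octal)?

0o12375720010

Add column by column in base 8, right to left:
  7+1 = 0 carry 1
  3+5+1 = 1 carry 1
  0+7+1 = 0 carry 1
  0+7+1 = 0 carry 1
  1+0+1 = 2
  1+6 = 7
  7+6 = 5 carry 1
  0+6+1 = 7
  3+0 = 3
  4+6 = 2 carry 1
  final carry 1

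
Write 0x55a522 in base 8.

Expand each hex digit to 4 bits: 5=0101 5=0101 a=1010 5=0101 2=0010 2=0010.
Group the bits in threes: 010 101 011 010 010 100 100 010 → 25322442.

0o25322442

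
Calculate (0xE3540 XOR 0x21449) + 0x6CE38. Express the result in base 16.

0x12EF41

First 0xE3540 XOR 0x21449 = 0xC2109.
Add column by column in base 16, right to left:
  9+8 = 1 carry 1
  0+3+1 = 4
  1+E = F
  2+C = E
  C+6 = 2 carry 1
  final carry 1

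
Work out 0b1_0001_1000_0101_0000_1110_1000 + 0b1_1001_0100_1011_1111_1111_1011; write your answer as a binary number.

0b10101011010001000011100011

Add column by column in base 2, right to left:
  0+1 = 1
  0+1 = 1
  0+0 = 0
  1+1 = 0 carry 1
  0+1+1 = 0 carry 1
  1+1+1 = 1 carry 1
  1+1+1 = 1 carry 1
  1+1+1 = 1 carry 1
  0+1+1 = 0 carry 1
  0+1+1 = 0 carry 1
  0+1+1 = 0 carry 1
  0+1+1 = 0 carry 1
  1+1+1 = 1 carry 1
  0+1+1 = 0 carry 1
  1+0+1 = 0 carry 1
  0+1+1 = 0 carry 1
  0+0+1 = 1
  0+0 = 0
  0+1 = 1
  1+0 = 1
  1+1 = 0 carry 1
  0+0+1 = 1
  0+0 = 0
  0+1 = 1
  1+1 = 0 carry 1
  final carry 1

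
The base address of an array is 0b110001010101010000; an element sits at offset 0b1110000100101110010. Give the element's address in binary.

Add column by column in base 2, right to left:
  0+0 = 0
  0+1 = 1
  0+0 = 0
  0+0 = 0
  1+1 = 0 carry 1
  0+1+1 = 0 carry 1
  1+1+1 = 1 carry 1
  0+0+1 = 1
  1+1 = 0 carry 1
  0+0+1 = 1
  1+0 = 1
  0+1 = 1
  1+0 = 1
  0+0 = 0
  0+0 = 0
  0+0 = 0
  1+1 = 0 carry 1
  1+1+1 = 1 carry 1
  0+1+1 = 0 carry 1
  final carry 1

0b10100001111011000010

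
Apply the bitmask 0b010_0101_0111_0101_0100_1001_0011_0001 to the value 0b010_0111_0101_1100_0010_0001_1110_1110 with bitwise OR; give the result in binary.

OR bit by bit (1 where either bit is 1):
  0100111010111000010000111101110
| 0100101011101010100100100110001
= 0100111011111010110100111111111

0b0100111011111010110100111111111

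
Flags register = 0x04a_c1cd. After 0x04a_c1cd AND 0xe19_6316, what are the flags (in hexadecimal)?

AND each hex digit independently (no carries):
  0&e=0, 4&1=0, a&9=8, c&6=4, 1&3=1, c&1=0, d&6=4

0x0084104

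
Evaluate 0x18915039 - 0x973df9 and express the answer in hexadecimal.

Subtract column by column in base 16:
  9-9 → 0
  3-f → 4 (borrow)
  0-d-1 → 2 (borrow)
  5-3-1 → 1
  1-7 → a (borrow)
  9-9-1 → f (borrow)
  8-0-1 → 7
  1-0 → 1

0x17fa1240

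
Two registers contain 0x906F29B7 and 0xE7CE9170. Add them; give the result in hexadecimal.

Add column by column in base 16, right to left:
  7+0 = 7
  B+7 = 2 carry 1
  9+1+1 = B
  2+9 = B
  F+E = D carry 1
  6+C+1 = 3 carry 1
  0+7+1 = 8
  9+E = 7 carry 1
  final carry 1

0x1783DBB27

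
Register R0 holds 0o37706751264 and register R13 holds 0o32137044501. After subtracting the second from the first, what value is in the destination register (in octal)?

0o5547704563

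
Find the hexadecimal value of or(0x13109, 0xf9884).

OR each hex digit independently (no carries):
  1|f=f, 3|9=b, 1|8=9, 0|8=8, 9|4=d

0xfb98d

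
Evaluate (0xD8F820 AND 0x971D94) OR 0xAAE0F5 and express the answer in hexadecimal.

0xD8F820 AND 0x971D94 = 0x901800.
Then OR with 0xAAE0F5.

0xBAF8F5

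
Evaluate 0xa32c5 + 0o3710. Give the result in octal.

0o2435215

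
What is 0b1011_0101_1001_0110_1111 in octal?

0o2654557

Group the bits in threes: 010 110 101 100 101 101 111 → 2654557.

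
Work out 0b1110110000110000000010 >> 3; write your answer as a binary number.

Right shift by 3: drop the 3 least-significant bits.

0b1110110000110000000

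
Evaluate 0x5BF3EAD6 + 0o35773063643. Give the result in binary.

0x5BF3EAD6 = 0b1011011111100111110101011010110 in binary.
0o35773063643 = 0b11101111111011000110011110100011 in binary.
Add column by column in base 2, right to left:
  0+1 = 1
  1+1 = 0 carry 1
  1+0+1 = 0 carry 1
  0+0+1 = 1
  1+0 = 1
  0+1 = 1
  1+0 = 1
  1+1 = 0 carry 1
  0+1+1 = 0 carry 1
  1+1+1 = 1 carry 1
  0+1+1 = 0 carry 1
  1+0+1 = 0 carry 1
  0+0+1 = 1
  1+1 = 0 carry 1
  1+1+1 = 1 carry 1
  1+0+1 = 0 carry 1
  1+0+1 = 0 carry 1
  1+0+1 = 0 carry 1
  0+1+1 = 0 carry 1
  0+1+1 = 0 carry 1
  1+0+1 = 0 carry 1
  1+1+1 = 1 carry 1
  1+1+1 = 1 carry 1
  1+1+1 = 1 carry 1
  1+1+1 = 1 carry 1
  1+1+1 = 1 carry 1
  0+1+1 = 0 carry 1
  1+1+1 = 1 carry 1
  1+0+1 = 0 carry 1
  0+1+1 = 0 carry 1
  1+1+1 = 1 carry 1
  0+1+1 = 0 carry 1
  final carry 1

0b101001011111000000101001001111001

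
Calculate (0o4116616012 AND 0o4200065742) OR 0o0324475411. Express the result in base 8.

0o4324475413

0o4116616012 AND 0o4200065742 = 0o4000004002.
Then OR with 0o0324475411.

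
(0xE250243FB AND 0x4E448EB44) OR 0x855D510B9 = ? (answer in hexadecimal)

0xC75D553F9

0xE250243FB AND 0x4E448EB44 = 0x424004340.
Then OR with 0x855D510B9.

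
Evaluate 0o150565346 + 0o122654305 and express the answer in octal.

0o273441653

Add column by column in base 8, right to left:
  6+5 = 3 carry 1
  4+0+1 = 5
  3+3 = 6
  5+4 = 1 carry 1
  6+5+1 = 4 carry 1
  5+6+1 = 4 carry 1
  0+2+1 = 3
  5+2 = 7
  1+1 = 2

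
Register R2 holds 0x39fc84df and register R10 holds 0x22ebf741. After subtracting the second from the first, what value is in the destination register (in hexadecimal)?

0x17108d9e

Subtract column by column in base 16:
  f-1 → e
  d-4 → 9
  4-7 → d (borrow)
  8-f-1 → 8 (borrow)
  c-b-1 → 0
  f-e → 1
  9-2 → 7
  3-2 → 1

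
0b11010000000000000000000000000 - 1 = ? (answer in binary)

0b11001111111111111111111111111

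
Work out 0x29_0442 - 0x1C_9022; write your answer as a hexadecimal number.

0xC7420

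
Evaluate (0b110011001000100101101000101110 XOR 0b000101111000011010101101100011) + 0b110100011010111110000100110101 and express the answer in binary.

0b1101011001011111101001010000010

First 0b110011001000100101101000101110 XOR 0b000101111000011010101101100011 = 0b110110110000111111000101001101.
Add column by column in base 2, right to left:
  1+1 = 0 carry 1
  0+0+1 = 1
  1+1 = 0 carry 1
  1+0+1 = 0 carry 1
  0+1+1 = 0 carry 1
  0+1+1 = 0 carry 1
  1+0+1 = 0 carry 1
  0+0+1 = 1
  1+1 = 0 carry 1
  0+0+1 = 1
  0+0 = 0
  0+0 = 0
  1+0 = 1
  1+1 = 0 carry 1
  1+1+1 = 1 carry 1
  1+1+1 = 1 carry 1
  1+1+1 = 1 carry 1
  1+1+1 = 1 carry 1
  0+0+1 = 1
  0+1 = 1
  0+0 = 0
  0+1 = 1
  1+1 = 0 carry 1
  1+0+1 = 0 carry 1
  0+0+1 = 1
  1+0 = 1
  1+1 = 0 carry 1
  0+0+1 = 1
  1+1 = 0 carry 1
  1+1+1 = 1 carry 1
  final carry 1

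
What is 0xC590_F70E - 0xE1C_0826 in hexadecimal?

0xB774EEE8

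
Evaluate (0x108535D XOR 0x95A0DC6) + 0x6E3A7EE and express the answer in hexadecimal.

First 0x108535D XOR 0x95A0DC6 = 0x8525E9B.
Add column by column in base 16, right to left:
  B+E = 9 carry 1
  9+E+1 = 8 carry 1
  E+7+1 = 6 carry 1
  5+A+1 = 0 carry 1
  2+3+1 = 6
  5+E = 3 carry 1
  8+6+1 = F

0xF360689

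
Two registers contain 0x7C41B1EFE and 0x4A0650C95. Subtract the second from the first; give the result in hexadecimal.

Subtract column by column in base 16:
  E-5 → 9
  F-9 → 6
  E-C → 2
  1-0 → 1
  B-5 → 6
  1-6 → B (borrow)
  4-0-1 → 3
  C-A → 2
  7-4 → 3

0x323B61269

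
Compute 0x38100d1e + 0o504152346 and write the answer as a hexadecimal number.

0o504152346 = 0x510d4e6 in hexadecimal.
Add column by column in base 16, right to left:
  e+6 = 4 carry 1
  1+e+1 = 0 carry 1
  d+4+1 = 2 carry 1
  0+d+1 = e
  0+0 = 0
  1+1 = 2
  8+5 = d
  3+0 = 3

0x3d20e204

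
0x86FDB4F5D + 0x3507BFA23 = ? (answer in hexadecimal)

Add column by column in base 16, right to left:
  D+3 = 0 carry 1
  5+2+1 = 8
  F+A = 9 carry 1
  4+F+1 = 4 carry 1
  B+B+1 = 7 carry 1
  D+7+1 = 5 carry 1
  F+0+1 = 0 carry 1
  6+5+1 = C
  8+3 = B

0xBC0574980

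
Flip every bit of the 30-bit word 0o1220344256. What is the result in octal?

0o6557433521

Each oct digit d becomes 7−d:
  1→6, 2→5, 2→5, 0→7, 3→4, 4→3, 4→3, 2→5, 5→2, 6→1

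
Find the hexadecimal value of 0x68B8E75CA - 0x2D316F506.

Subtract column by column in base 16:
  A-6 → 4
  C-0 → C
  5-5 → 0
  7-F → 8 (borrow)
  E-6-1 → 7
  8-1 → 7
  B-3 → 8
  8-D → B (borrow)
  6-2-1 → 3

0x3B87780C4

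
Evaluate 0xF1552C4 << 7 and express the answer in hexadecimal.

7 bits is not a whole number of base-16 digits; in binary: 1111000101010101001011000100 << 7 = 11110001010101010010110001000000000.

0x78AA96200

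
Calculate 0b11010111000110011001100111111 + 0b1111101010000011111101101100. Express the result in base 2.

0b101010100010110111001010101011

Add column by column in base 2, right to left:
  1+0 = 1
  1+0 = 1
  1+1 = 0 carry 1
  1+1+1 = 1 carry 1
  1+0+1 = 0 carry 1
  1+1+1 = 1 carry 1
  0+1+1 = 0 carry 1
  0+0+1 = 1
  1+1 = 0 carry 1
  1+1+1 = 1 carry 1
  0+1+1 = 0 carry 1
  0+1+1 = 0 carry 1
  1+1+1 = 1 carry 1
  1+1+1 = 1 carry 1
  0+0+1 = 1
  0+0 = 0
  1+0 = 1
  1+0 = 1
  0+0 = 0
  0+1 = 1
  0+0 = 0
  1+1 = 0 carry 1
  1+0+1 = 0 carry 1
  1+1+1 = 1 carry 1
  0+1+1 = 0 carry 1
  1+1+1 = 1 carry 1
  0+1+1 = 0 carry 1
  1+1+1 = 1 carry 1
  1+0+1 = 0 carry 1
  final carry 1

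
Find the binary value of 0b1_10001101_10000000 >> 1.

0b1100011011000000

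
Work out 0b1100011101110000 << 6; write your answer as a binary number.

Left shift by 6: append 6 zero bits.

0b1100011101110000000000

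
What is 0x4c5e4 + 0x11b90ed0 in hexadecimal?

0x11bdd4b4

Add column by column in base 16, right to left:
  4+0 = 4
  e+d = b carry 1
  5+e+1 = 4 carry 1
  c+0+1 = d
  4+9 = d
  0+b = b
  0+1 = 1
  0+1 = 1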